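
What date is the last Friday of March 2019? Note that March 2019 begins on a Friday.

29 March 2019

March 2019 begins on a Friday, so the first Friday is March 1.
March 2019 has 31 days. Adding weeks: 1, 8, 15, 22, 29 — the last one ≤ 31 is the 29th.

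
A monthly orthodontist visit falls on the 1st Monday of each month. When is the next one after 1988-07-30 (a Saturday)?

July 1988 starts on a Friday, so its 1st Monday is 1988-07-04 (3 days in).
That is not after 1988-07-30, so look at August 1988.
August 1988 starts on a Monday, so its 1st Monday is 1988-08-01.

1988-08-01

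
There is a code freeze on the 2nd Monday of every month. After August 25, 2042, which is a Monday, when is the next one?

September 8, 2042

August 2042 starts on a Friday; its first Monday is the 4th, so the 2nd Monday is the 11th — August 11, 2042.
That is not after August 25, 2042, so look at September 2042.
September 2042 starts on a Monday; its first Monday is the 1st, so the 2nd Monday is the 8th — September 8, 2042.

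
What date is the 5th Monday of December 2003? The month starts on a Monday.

2003-12-29

December 2003 begins on a Monday, so the first Monday is December 1.
The 5th Monday is 4 weeks later: 1 + 28 = 29.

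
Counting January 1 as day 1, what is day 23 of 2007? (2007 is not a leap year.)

January 23, 2007

23 into January → January 23.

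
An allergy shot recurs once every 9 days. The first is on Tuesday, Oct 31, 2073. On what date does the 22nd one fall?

The 22nd occurrence is 21 intervals after the first: 21 × 9 = 189 days after Oct 31, 2073.
Oct has 31 days — 0 days to the end of Oct leaves 189.
Nov has 30 days (159 left).
Dec has 31 days (128 left).
Jan has 31 days (97 left).
Feb has 28 days (69 left).
Mar has 31 days (38 left).
Apr has 30 days (8 left).
8 days into May → May 8, 2074.

May 8, 2074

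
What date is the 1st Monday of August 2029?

August 6, 2029

August 2029 begins on a Wednesday, so the first Monday is August 6 (5 days later).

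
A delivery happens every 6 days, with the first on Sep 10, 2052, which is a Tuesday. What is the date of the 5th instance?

Oct 4, 2052

The 5th occurrence is 4 intervals after the first: 4 × 6 = 24 days after Sep 10, 2052.
Sep has 30 days — 20 days to the end of Sep leaves 4.
4 days into Oct → Oct 4, 2052.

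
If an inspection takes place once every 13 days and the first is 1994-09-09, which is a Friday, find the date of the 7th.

The 7th occurrence is 6 intervals after the first: 6 × 13 = 78 days after 1994-09-09.
September has 30 days — 21 days to the end of September leaves 57.
October has 31 days (26 left).
26 days into November → 1994-11-26.

1994-11-26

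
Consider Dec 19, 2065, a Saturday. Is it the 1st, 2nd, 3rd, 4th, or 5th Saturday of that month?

3rd

Day 19 falls in week ⌈19/7⌉ of the month.
Days 1–7 hold the 1st Saturday, 8–14 the 2nd, 15–21 the 3rd, 22–28 the 4th, 29–31 the 5th.
19 is in the range for the 3rd.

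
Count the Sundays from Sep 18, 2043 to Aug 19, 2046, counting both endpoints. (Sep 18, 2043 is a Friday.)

Sep 18, 2043 is a Friday; the first Sunday on or after it is Sep 20, 2043 (2 days later).
From Sep 20, 2043 to Aug 19, 2046: 102 + 366 + 365 + 231 = 1064 days (rest of 2043, 2044, 2045, to Aug 19, 2046 in 2046).
1064 ÷ 7 = 152 full weeks with remainder 0, so 152 more Sundays after the first → 153.

153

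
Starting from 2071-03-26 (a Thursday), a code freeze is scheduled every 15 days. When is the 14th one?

2071-10-07

The 14th occurrence is 13 intervals after the first: 13 × 15 = 195 days after 2071-03-26.
March has 31 days — 5 days to the end of March leaves 190.
April has 30 days (160 left).
May has 31 days (129 left).
June has 30 days (99 left).
July has 31 days (68 left).
August has 31 days (37 left).
September has 30 days (7 left).
7 days into October → 2071-10-07.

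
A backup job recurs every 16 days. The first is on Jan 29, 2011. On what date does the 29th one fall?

The 29th occurrence is 28 intervals after the first: 28 × 16 = 448 days after Jan 29, 2011.
Jan has 31 days — 2 days to the end of Jan leaves 446.
From end of Jan to end of 2011 is 334 days (112 left).
Jan has 31 days (81 left).
Feb has 29 days (52 left).
Mar has 31 days (21 left).
21 days into Apr → Apr 21, 2012.

Apr 21, 2012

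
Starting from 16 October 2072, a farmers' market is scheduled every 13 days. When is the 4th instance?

The 4th occurrence is 3 intervals after the first: 3 × 13 = 39 days after 16 October 2072.
October has 31 days — 15 days to the end of October leaves 24.
24 days into November → 24 November 2072.

24 November 2072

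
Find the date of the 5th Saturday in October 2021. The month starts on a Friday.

2021-10-30

October 2021 begins on a Friday, so the first Saturday is October 2 (1 day later).
The 5th Saturday is 4 weeks later: 2 + 28 = 30.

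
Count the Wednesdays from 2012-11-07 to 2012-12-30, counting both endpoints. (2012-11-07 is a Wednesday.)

8

2012-11-07 is a Wednesday; the first Wednesday on or after it is 2012-11-07.
From 2012-11-07 to 2012-12-30: 23 + 30 = 53 days (rest of November, December).
53 ÷ 7 = 7 full weeks with remainder 4, so 7 more Wednesdays after the first → 8.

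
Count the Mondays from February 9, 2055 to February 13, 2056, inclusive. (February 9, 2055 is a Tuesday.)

February 9, 2055 is a Tuesday; the first Monday on or after it is February 15, 2055 (6 days later).
From February 15, 2055 to February 13, 2056: 319 + 44 = 363 days (rest of 2055, to February 13, 2056 in 2056).
363 ÷ 7 = 51 full weeks with remainder 6, so 51 more Mondays after the first → 52.

52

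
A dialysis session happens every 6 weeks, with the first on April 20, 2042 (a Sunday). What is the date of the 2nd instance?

June 1, 2042

The 2nd occurrence is 1 interval after the first: 1 × 42 = 42 days after April 20, 2042.
April has 30 days — 10 days to the end of April leaves 32.
May has 31 days (1 left).
1 day into June → June 1, 2042.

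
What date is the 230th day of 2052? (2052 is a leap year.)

January has 31 days (230 − 31 = 199 remain).
February has 29 days (199 − 29 = 170 remain).
March has 31 days (170 − 31 = 139 remain).
April has 30 days (139 − 30 = 109 remain).
May has 31 days (109 − 31 = 78 remain).
June has 30 days (78 − 30 = 48 remain).
July has 31 days (48 − 31 = 17 remain).
17 into August → August 17.

August 17, 2052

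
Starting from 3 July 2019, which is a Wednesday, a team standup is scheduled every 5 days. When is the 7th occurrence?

The 7th occurrence is 6 intervals after the first: 6 × 5 = 30 days after 3 July 2019.
July has 31 days — 28 days to the end of July leaves 2.
2 days into August → 2 August 2019.

2 August 2019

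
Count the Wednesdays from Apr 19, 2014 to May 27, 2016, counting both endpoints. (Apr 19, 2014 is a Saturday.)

Apr 19, 2014 is a Saturday; the first Wednesday on or after it is Apr 23, 2014 (4 days later).
From Apr 23, 2014 to May 27, 2016: 252 + 365 + 148 = 765 days (rest of 2014, 2015, to May 27, 2016 in 2016).
765 ÷ 7 = 109 full weeks with remainder 2, so 109 more Wednesdays after the first → 110.

110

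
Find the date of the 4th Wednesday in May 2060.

The first Wednesday of May 2060 is May 5.
The 4th Wednesday is 3 weeks later: 5 + 21 = 26.

2060-05-26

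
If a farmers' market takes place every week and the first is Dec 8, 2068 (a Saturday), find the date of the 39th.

Aug 31, 2069

The 39th occurrence is 38 intervals after the first: 38 × 7 = 266 days after Dec 8, 2068.
Dec has 31 days — 23 days to the end of Dec leaves 243.
Jan has 31 days (212 left).
Feb has 28 days (184 left).
Mar has 31 days (153 left).
Apr has 30 days (123 left).
May has 31 days (92 left).
Jun has 30 days (62 left).
Jul has 31 days (31 left).
31 days into Aug → Aug 31, 2069.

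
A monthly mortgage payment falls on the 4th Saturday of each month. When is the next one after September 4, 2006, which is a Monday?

September 23, 2006

September 2006 starts on a Friday; its first Saturday is the 2nd, so the 4th Saturday is the 23rd — September 23, 2006.
September 23, 2006 is after September 4, 2006, so that is the next one.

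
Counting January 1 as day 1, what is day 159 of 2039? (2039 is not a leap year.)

January has 31 days (159 − 31 = 128 remain).
February has 28 days (128 − 28 = 100 remain).
March has 31 days (100 − 31 = 69 remain).
April has 30 days (69 − 30 = 39 remain).
May has 31 days (39 − 31 = 8 remain).
8 into June → June 8.

8 June 2039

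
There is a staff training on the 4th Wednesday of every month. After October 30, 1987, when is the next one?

November 25, 1987

October 1987 starts on a Thursday; its first Wednesday is the 7th, so the 4th Wednesday is the 28th — October 28, 1987.
That is not after October 30, 1987, so look at November 1987.
November 1987 starts on a Sunday; its first Wednesday is the 4th, so the 4th Wednesday is the 25th — November 25, 1987.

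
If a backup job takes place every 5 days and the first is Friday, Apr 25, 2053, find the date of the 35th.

Oct 12, 2053

The 35th occurrence is 34 intervals after the first: 34 × 5 = 170 days after Apr 25, 2053.
Apr has 30 days — 5 days to the end of Apr leaves 165.
May has 31 days (134 left).
Jun has 30 days (104 left).
Jul has 31 days (73 left).
Aug has 31 days (42 left).
Sep has 30 days (12 left).
12 days into Oct → Oct 12, 2053.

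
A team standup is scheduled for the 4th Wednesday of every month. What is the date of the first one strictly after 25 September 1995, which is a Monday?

September 1995 starts on a Friday; its first Wednesday is the 6th, so the 4th Wednesday is the 27th — 27 September 1995.
27 September 1995 is after 25 September 1995, so that is the next one.

27 September 1995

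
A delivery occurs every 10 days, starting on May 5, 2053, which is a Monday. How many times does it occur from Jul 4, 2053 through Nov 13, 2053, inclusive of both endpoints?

14

Occurrences land 10·i days after May 5, 2053 for i = 0, 1, 2, …
Jul 4, 2053 is 60 days after the start; 60 ÷ 10 = 6 remainder 0. First occurrence in the window: #7 on Jul 4, 2053 (6×10 = 60 days in).
Nov 13, 2053 is 192 days after the start; 192 ÷ 10 = 19 remainder 2. Last occurrence in the window: #20 on Nov 11, 2053.
Occurrences #7 through #20: 14 in total.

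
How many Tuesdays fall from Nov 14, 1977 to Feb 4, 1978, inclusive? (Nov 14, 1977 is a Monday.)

Nov 14, 1977 is a Monday; the first Tuesday on or after it is Nov 15, 1977 (1 day later).
From Nov 15, 1977 to Feb 4, 1978: 15 + 31 + 31 + 4 = 81 days (rest of Nov, Dec, Jan, Feb).
81 ÷ 7 = 11 full weeks with remainder 4, so 11 more Tuesdays after the first → 12.

12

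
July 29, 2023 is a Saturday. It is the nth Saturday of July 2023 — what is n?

Day 29 falls in week ⌈29/7⌉ of the month.
Days 1–7 hold the 1st Saturday, 8–14 the 2nd, 15–21 the 3rd, 22–28 the 4th, 29–31 the 5th.
29 is in the range for the 5th.

5th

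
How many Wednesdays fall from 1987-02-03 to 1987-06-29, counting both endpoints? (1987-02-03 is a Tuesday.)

21

1987-02-03 is a Tuesday; the first Wednesday on or after it is 1987-02-04 (1 day later).
From 1987-02-04 to 1987-06-29: 24 + 31 + 30 + 31 + 29 = 145 days (rest of February, March, April, May, June).
145 ÷ 7 = 20 full weeks with remainder 5, so 20 more Wednesdays after the first → 21.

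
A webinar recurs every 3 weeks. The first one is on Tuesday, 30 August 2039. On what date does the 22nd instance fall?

The 22nd occurrence is 21 intervals after the first: 21 × 21 = 441 days after 30 August 2039.
August has 31 days — 1 day to the end of August leaves 440.
From end of August to end of 2039 is 122 days (318 left).
January has 31 days (287 left).
February has 29 days (258 left).
March has 31 days (227 left).
April has 30 days (197 left).
May has 31 days (166 left).
June has 30 days (136 left).
July has 31 days (105 left).
August has 31 days (74 left).
September has 30 days (44 left).
October has 31 days (13 left).
13 days into November → 13 November 2040.

13 November 2040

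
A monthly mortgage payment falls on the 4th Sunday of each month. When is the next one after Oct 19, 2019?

Oct 27, 2019

Oct 2019 starts on a Tuesday; its first Sunday is the 6th, so the 4th Sunday is the 27th — Oct 27, 2019.
Oct 27, 2019 is after Oct 19, 2019, so that is the next one.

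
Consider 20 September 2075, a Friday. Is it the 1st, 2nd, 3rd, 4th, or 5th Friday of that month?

3rd

Day 20 falls in week ⌈20/7⌉ of the month.
Days 1–7 hold the 1st Friday, 8–14 the 2nd, 15–21 the 3rd, 22–28 the 4th, 29–31 the 5th.
20 is in the range for the 3rd.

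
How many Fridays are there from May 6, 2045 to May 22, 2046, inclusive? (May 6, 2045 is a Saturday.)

54

May 6, 2045 is a Saturday; the first Friday on or after it is May 12, 2045 (6 days later).
From May 12, 2045 to May 22, 2046: 233 + 142 = 375 days (rest of 2045, to May 22, 2046 in 2046).
375 ÷ 7 = 53 full weeks with remainder 4, so 53 more Fridays after the first → 54.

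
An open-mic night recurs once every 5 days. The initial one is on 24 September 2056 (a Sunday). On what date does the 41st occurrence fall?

12 April 2057

The 41st occurrence is 40 intervals after the first: 40 × 5 = 200 days after 24 September 2056.
September has 30 days — 6 days to the end of September leaves 194.
October has 31 days (163 left).
November has 30 days (133 left).
December has 31 days (102 left).
January has 31 days (71 left).
February has 28 days (43 left).
March has 31 days (12 left).
12 days into April → 12 April 2057.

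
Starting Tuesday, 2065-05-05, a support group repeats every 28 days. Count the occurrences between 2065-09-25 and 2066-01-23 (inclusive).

Occurrences land 28·i days after 2065-05-05 for i = 0, 1, 2, …
2065-09-25 is 143 days after the start; 143 ÷ 28 = 5 remainder 3; since the remainder is 3, round up to i = 6. First occurrence in the window: #7 on 2065-10-20 (6×28 = 168 days in).
2066-01-23 is 263 days after the start; 263 ÷ 28 = 9 remainder 11. Last occurrence in the window: #10 on 2066-01-12.
Occurrences #7 through #10: 4 in total.

4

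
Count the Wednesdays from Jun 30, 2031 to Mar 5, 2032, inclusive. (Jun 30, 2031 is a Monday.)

Jun 30, 2031 is a Monday; the first Wednesday on or after it is Jul 2, 2031 (2 days later).
From Jul 2, 2031 to Mar 5, 2032: 29 + 31 + 30 + 31 + 30 + 31 + 31 + 29 + 5 = 247 days (rest of Jul, Aug, Sep, Oct, Nov, Dec, Jan, Feb, Mar).
247 ÷ 7 = 35 full weeks with remainder 2, so 35 more Wednesdays after the first → 36.

36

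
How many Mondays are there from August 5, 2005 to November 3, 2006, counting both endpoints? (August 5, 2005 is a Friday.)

August 5, 2005 is a Friday; the first Monday on or after it is August 8, 2005 (3 days later).
From August 8, 2005 to November 3, 2006: 145 + 307 = 452 days (rest of 2005, to November 3, 2006 in 2006).
452 ÷ 7 = 64 full weeks with remainder 4, so 64 more Mondays after the first → 65.

65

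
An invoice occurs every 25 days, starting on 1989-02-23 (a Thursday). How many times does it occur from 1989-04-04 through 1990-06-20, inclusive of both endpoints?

18

Occurrences land 25·i days after 1989-02-23 for i = 0, 1, 2, …
1989-04-04 is 40 days after the start; 40 ÷ 25 = 1 remainder 15; since the remainder is 15, round up to i = 2. First occurrence in the window: #3 on 1989-04-14 (2×25 = 50 days in).
1990-06-20 is 482 days after the start; 482 ÷ 25 = 19 remainder 7. Last occurrence in the window: #20 on 1990-06-13.
Occurrences #3 through #20: 18 in total.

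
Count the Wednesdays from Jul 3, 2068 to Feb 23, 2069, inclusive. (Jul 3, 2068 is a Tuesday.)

34

Jul 3, 2068 is a Tuesday; the first Wednesday on or after it is Jul 4, 2068 (1 day later).
From Jul 4, 2068 to Feb 23, 2069: 27 + 31 + 30 + 31 + 30 + 31 + 31 + 23 = 234 days (rest of Jul, Aug, Sep, Oct, Nov, Dec, Jan, Feb).
234 ÷ 7 = 33 full weeks with remainder 3, so 33 more Wednesdays after the first → 34.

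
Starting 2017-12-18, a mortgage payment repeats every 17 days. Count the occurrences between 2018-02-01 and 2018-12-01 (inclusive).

Occurrences land 17·i days after 2017-12-18 for i = 0, 1, 2, …
2018-02-01 is 45 days after the start; 45 ÷ 17 = 2 remainder 11; since the remainder is 11, round up to i = 3. First occurrence in the window: #4 on 2018-02-07 (3×17 = 51 days in).
2018-12-01 is 348 days after the start; 348 ÷ 17 = 20 remainder 8. Last occurrence in the window: #21 on 2018-11-23.
Occurrences #4 through #21: 18 in total.

18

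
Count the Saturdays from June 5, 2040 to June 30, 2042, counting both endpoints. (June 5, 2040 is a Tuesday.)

108

June 5, 2040 is a Tuesday; the first Saturday on or after it is June 9, 2040 (4 days later).
From June 9, 2040 to June 30, 2042: 205 + 365 + 181 = 751 days (rest of 2040, 2041, to June 30, 2042 in 2042).
751 ÷ 7 = 107 full weeks with remainder 2, so 107 more Saturdays after the first → 108.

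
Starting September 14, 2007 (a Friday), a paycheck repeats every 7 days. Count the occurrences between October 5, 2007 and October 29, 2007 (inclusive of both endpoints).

4

Occurrences land 7·i days after September 14, 2007 for i = 0, 1, 2, …
October 5, 2007 is 21 days after the start; 21 ÷ 7 = 3 remainder 0. First occurrence in the window: #4 on October 5, 2007 (3×7 = 21 days in).
October 29, 2007 is 45 days after the start; 45 ÷ 7 = 6 remainder 3. Last occurrence in the window: #7 on October 26, 2007.
Occurrences #4 through #7: 4 in total.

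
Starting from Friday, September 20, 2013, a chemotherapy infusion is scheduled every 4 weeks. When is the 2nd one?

October 18, 2013

The 2nd occurrence is 1 interval after the first: 1 × 28 = 28 days after September 20, 2013.
September has 30 days — 10 days to the end of September leaves 18.
18 days into October → October 18, 2013.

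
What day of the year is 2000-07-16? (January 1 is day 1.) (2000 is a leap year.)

198

Days in months before July: 31 + 29 + 31 + 30 + 31 + 30 = 182.
Plus 16 days into July → day 198.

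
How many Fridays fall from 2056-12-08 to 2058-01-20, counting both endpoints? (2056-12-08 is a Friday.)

2056-12-08 is a Friday; the first Friday on or after it is 2056-12-08.
From 2056-12-08 to 2058-01-20: 23 + 365 + 20 = 408 days (rest of 2056, 2057, to 2058-01-20 in 2058).
408 ÷ 7 = 58 full weeks with remainder 2, so 58 more Fridays after the first → 59.

59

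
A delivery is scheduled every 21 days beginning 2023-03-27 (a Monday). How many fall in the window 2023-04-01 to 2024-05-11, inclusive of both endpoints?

Occurrences land 21·i days after 2023-03-27 for i = 0, 1, 2, …
2023-04-01 is 5 days after the start; 5 ÷ 21 = 0 remainder 5; since the remainder is 5, round up to i = 1. First occurrence in the window: #2 on 2023-04-17 (1×21 = 21 days in).
2024-05-11 is 411 days after the start; 411 ÷ 21 = 19 remainder 12. Last occurrence in the window: #20 on 2024-04-29.
Occurrences #2 through #20: 19 in total.

19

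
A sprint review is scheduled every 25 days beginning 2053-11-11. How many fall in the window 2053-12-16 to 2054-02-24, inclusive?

Occurrences land 25·i days after 2053-11-11 for i = 0, 1, 2, …
2053-12-16 is 35 days after the start; 35 ÷ 25 = 1 remainder 10; since the remainder is 10, round up to i = 2. First occurrence in the window: #3 on 2053-12-31 (2×25 = 50 days in).
2054-02-24 is 105 days after the start; 105 ÷ 25 = 4 remainder 5. Last occurrence in the window: #5 on 2054-02-19.
Occurrences #3 through #5: 3 in total.

3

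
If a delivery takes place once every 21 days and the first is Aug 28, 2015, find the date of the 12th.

Apr 15, 2016

The 12th occurrence is 11 intervals after the first: 11 × 21 = 231 days after Aug 28, 2015.
Aug has 31 days — 3 days to the end of Aug leaves 228.
Sep has 30 days (198 left).
Oct has 31 days (167 left).
Nov has 30 days (137 left).
Dec has 31 days (106 left).
Jan has 31 days (75 left).
Feb has 29 days (46 left).
Mar has 31 days (15 left).
15 days into Apr → Apr 15, 2016.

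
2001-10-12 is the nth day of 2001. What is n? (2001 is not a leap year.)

Days in months before October: 31 + 28 + 31 + 30 + 31 + 30 + 31 + 31 + 30 = 273.
Plus 12 days into October → day 285.

285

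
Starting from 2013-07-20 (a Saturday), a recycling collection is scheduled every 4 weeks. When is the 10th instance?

The 10th occurrence is 9 intervals after the first: 9 × 28 = 252 days after 2013-07-20.
July has 31 days — 11 days to the end of July leaves 241.
August has 31 days (210 left).
September has 30 days (180 left).
October has 31 days (149 left).
November has 30 days (119 left).
December has 31 days (88 left).
January has 31 days (57 left).
February has 28 days (29 left).
29 days into March → 2014-03-29.

2014-03-29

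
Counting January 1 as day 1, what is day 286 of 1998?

13 October 1998

January has 31 days (286 − 31 = 255 remain).
February has 28 days (255 − 28 = 227 remain).
March has 31 days (227 − 31 = 196 remain).
April has 30 days (196 − 30 = 166 remain).
May has 31 days (166 − 31 = 135 remain).
June has 30 days (135 − 30 = 105 remain).
July has 31 days (105 − 31 = 74 remain).
August has 31 days (74 − 31 = 43 remain).
September has 30 days (43 − 30 = 13 remain).
13 into October → October 13.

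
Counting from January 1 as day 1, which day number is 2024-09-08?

Days in months before September: 31 + 29 + 31 + 30 + 31 + 30 + 31 + 31 = 244.
Plus 8 days into September → day 252.

252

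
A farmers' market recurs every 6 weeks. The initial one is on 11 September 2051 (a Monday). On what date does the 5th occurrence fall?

26 February 2052

The 5th occurrence is 4 intervals after the first: 4 × 42 = 168 days after 11 September 2051.
September has 30 days — 19 days to the end of September leaves 149.
October has 31 days (118 left).
November has 30 days (88 left).
December has 31 days (57 left).
January has 31 days (26 left).
26 days into February → 26 February 2052.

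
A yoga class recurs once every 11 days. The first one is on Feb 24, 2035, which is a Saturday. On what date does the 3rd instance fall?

The 3rd occurrence is 2 intervals after the first: 2 × 11 = 22 days after Feb 24, 2035.
Feb has 28 days — 4 days to the end of Feb leaves 18.
18 days into Mar → Mar 18, 2035.

Mar 18, 2035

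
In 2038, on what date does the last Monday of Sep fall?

Sep 27, 2038

Sep 2038 begins on a Wednesday, so the first Monday is Sep 6 (5 days later).
Sep 2038 has 30 days. Adding weeks: 6, 13, 20, 27 — the last one ≤ 30 is the 27th.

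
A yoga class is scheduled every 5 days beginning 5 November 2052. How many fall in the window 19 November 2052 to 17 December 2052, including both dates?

Occurrences land 5·i days after 5 November 2052 for i = 0, 1, 2, …
19 November 2052 is 14 days after the start; 14 ÷ 5 = 2 remainder 4; since the remainder is 4, round up to i = 3. First occurrence in the window: #4 on 20 November 2052 (3×5 = 15 days in).
17 December 2052 is 42 days after the start; 42 ÷ 5 = 8 remainder 2. Last occurrence in the window: #9 on 15 December 2052.
Occurrences #4 through #9: 6 in total.

6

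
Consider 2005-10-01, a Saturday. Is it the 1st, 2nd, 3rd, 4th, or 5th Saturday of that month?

Day 1 falls in week ⌈1/7⌉ of the month.
Days 1–7 hold the 1st Saturday, 8–14 the 2nd, 15–21 the 3rd, 22–28 the 4th, 29–31 the 5th.
1 is in the range for the 1st.

1st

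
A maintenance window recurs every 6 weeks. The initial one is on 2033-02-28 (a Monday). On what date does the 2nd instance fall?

The 2nd occurrence is 1 interval after the first: 1 × 42 = 42 days after 2033-02-28.
February has 28 days — 0 days to the end of February leaves 42.
March has 31 days (11 left).
11 days into April → 2033-04-11.

2033-04-11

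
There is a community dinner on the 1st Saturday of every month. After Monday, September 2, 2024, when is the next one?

September 2024 starts on a Sunday, so its 1st Saturday is September 7, 2024 (6 days in).
September 7, 2024 is after September 2, 2024, so that is the next one.

September 7, 2024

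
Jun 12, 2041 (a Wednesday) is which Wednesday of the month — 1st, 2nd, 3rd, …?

Day 12 falls in week ⌈12/7⌉ of the month.
Days 1–7 hold the 1st Wednesday, 8–14 the 2nd, 15–21 the 3rd, 22–28 the 4th, 29–31 the 5th.
12 is in the range for the 2nd.

2nd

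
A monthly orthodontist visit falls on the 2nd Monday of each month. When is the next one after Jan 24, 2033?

Jan 2033 starts on a Saturday; its first Monday is the 3rd, so the 2nd Monday is the 10th — Jan 10, 2033.
That is not after Jan 24, 2033, so look at Feb 2033.
Feb 2033 starts on a Tuesday; its first Monday is the 7th, so the 2nd Monday is the 14th — Feb 14, 2033.

Feb 14, 2033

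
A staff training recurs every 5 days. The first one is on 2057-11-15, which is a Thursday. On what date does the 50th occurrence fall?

2058-07-18

The 50th occurrence is 49 intervals after the first: 49 × 5 = 245 days after 2057-11-15.
November has 30 days — 15 days to the end of November leaves 230.
December has 31 days (199 left).
January has 31 days (168 left).
February has 28 days (140 left).
March has 31 days (109 left).
April has 30 days (79 left).
May has 31 days (48 left).
June has 30 days (18 left).
18 days into July → 2058-07-18.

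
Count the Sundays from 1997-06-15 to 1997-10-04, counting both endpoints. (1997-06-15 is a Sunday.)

1997-06-15 is a Sunday; the first Sunday on or after it is 1997-06-15.
From 1997-06-15 to 1997-10-04: 15 + 31 + 31 + 30 + 4 = 111 days (rest of June, July, August, September, October).
111 ÷ 7 = 15 full weeks with remainder 6, so 15 more Sundays after the first → 16.

16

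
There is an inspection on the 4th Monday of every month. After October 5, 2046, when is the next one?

October 2046 starts on a Monday; its first Monday is the 1st, so the 4th Monday is the 22nd — October 22, 2046.
October 22, 2046 is after October 5, 2046, so that is the next one.

October 22, 2046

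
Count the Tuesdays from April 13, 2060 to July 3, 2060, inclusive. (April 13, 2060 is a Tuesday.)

April 13, 2060 is a Tuesday; the first Tuesday on or after it is April 13, 2060.
From April 13, 2060 to July 3, 2060: 17 + 31 + 30 + 3 = 81 days (rest of April, May, June, July).
81 ÷ 7 = 11 full weeks with remainder 4, so 11 more Tuesdays after the first → 12.

12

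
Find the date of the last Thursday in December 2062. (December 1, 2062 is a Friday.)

2062-12-28

December 2062 begins on a Friday, so the first Thursday is December 7 (6 days later).
December 2062 has 31 days. Adding weeks: 7, 14, 21, 28 — the last one ≤ 31 is the 28th.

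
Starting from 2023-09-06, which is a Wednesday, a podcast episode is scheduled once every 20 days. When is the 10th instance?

The 10th occurrence is 9 intervals after the first: 9 × 20 = 180 days after 2023-09-06.
September has 30 days — 24 days to the end of September leaves 156.
October has 31 days (125 left).
November has 30 days (95 left).
December has 31 days (64 left).
January has 31 days (33 left).
February has 29 days (4 left).
4 days into March → 2024-03-04.

2024-03-04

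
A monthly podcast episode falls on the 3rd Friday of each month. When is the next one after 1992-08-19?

1992-08-21

August 1992 starts on a Saturday; its first Friday is the 7th, so the 3rd Friday is the 21st — 1992-08-21.
1992-08-21 is after 1992-08-19, so that is the next one.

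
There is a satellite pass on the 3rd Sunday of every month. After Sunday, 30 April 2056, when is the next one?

April 2056 starts on a Saturday; its first Sunday is the 2nd, so the 3rd Sunday is the 16th — 16 April 2056.
That is not after 30 April 2056, so look at May 2056.
May 2056 starts on a Monday; its first Sunday is the 7th, so the 3rd Sunday is the 21st — 21 May 2056.

21 May 2056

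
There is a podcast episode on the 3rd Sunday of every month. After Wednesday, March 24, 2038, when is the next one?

April 18, 2038

March 2038 starts on a Monday; its first Sunday is the 7th, so the 3rd Sunday is the 21st — March 21, 2038.
That is not after March 24, 2038, so look at April 2038.
April 2038 starts on a Thursday; its first Sunday is the 4th, so the 3rd Sunday is the 18th — April 18, 2038.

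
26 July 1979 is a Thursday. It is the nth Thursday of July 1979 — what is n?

4th

Day 26 falls in week ⌈26/7⌉ of the month.
Days 1–7 hold the 1st Thursday, 8–14 the 2nd, 15–21 the 3rd, 22–28 the 4th, 29–31 the 5th.
26 is in the range for the 4th.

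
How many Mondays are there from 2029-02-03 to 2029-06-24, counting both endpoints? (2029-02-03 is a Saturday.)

2029-02-03 is a Saturday; the first Monday on or after it is 2029-02-05 (2 days later).
From 2029-02-05 to 2029-06-24: 23 + 31 + 30 + 31 + 24 = 139 days (rest of February, March, April, May, June).
139 ÷ 7 = 19 full weeks with remainder 6, so 19 more Mondays after the first → 20.

20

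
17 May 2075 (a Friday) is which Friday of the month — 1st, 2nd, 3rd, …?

3rd

Day 17 falls in week ⌈17/7⌉ of the month.
Days 1–7 hold the 1st Friday, 8–14 the 2nd, 15–21 the 3rd, 22–28 the 4th, 29–31 the 5th.
17 is in the range for the 3rd.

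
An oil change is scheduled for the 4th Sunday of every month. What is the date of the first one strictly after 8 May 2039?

May 2039 starts on a Sunday; its first Sunday is the 1st, so the 4th Sunday is the 22nd — 22 May 2039.
22 May 2039 is after 8 May 2039, so that is the next one.

22 May 2039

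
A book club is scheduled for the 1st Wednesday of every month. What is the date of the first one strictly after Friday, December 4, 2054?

January 6, 2055

December 2054 starts on a Tuesday, so its 1st Wednesday is December 2, 2054 (1 day in).
That is not after December 4, 2054, so look at January 2055.
January 2055 starts on a Friday, so its 1st Wednesday is January 6, 2055 (5 days in).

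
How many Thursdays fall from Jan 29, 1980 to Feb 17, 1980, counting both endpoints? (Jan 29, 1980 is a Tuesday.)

3

Jan 29, 1980 is a Tuesday; the first Thursday on or after it is Jan 31, 1980 (2 days later).
From Jan 31, 1980 to Feb 17, 1980: 0 + 17 = 17 days (rest of Jan, Feb).
17 ÷ 7 = 2 full weeks with remainder 3, so 2 more Thursdays after the first → 3.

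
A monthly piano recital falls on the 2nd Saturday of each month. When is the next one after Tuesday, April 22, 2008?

April 2008 starts on a Tuesday; its first Saturday is the 5th, so the 2nd Saturday is the 12th — April 12, 2008.
That is not after April 22, 2008, so look at May 2008.
May 2008 starts on a Thursday; its first Saturday is the 3rd, so the 2nd Saturday is the 10th — May 10, 2008.

May 10, 2008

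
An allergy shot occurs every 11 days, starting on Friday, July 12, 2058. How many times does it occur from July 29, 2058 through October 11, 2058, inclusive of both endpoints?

Occurrences land 11·i days after July 12, 2058 for i = 0, 1, 2, …
July 29, 2058 is 17 days after the start; 17 ÷ 11 = 1 remainder 6; since the remainder is 6, round up to i = 2. First occurrence in the window: #3 on August 3, 2058 (2×11 = 22 days in).
October 11, 2058 is 91 days after the start; 91 ÷ 11 = 8 remainder 3. Last occurrence in the window: #9 on October 8, 2058.
Occurrences #3 through #9: 7 in total.

7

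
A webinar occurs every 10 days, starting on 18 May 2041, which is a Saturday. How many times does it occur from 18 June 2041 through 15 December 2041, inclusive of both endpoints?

18

Occurrences land 10·i days after 18 May 2041 for i = 0, 1, 2, …
18 June 2041 is 31 days after the start; 31 ÷ 10 = 3 remainder 1; since the remainder is 1, round up to i = 4. First occurrence in the window: #5 on 27 June 2041 (4×10 = 40 days in).
15 December 2041 is 211 days after the start; 211 ÷ 10 = 21 remainder 1. Last occurrence in the window: #22 on 14 December 2041.
Occurrences #5 through #22: 18 in total.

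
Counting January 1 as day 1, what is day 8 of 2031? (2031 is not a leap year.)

2031-01-08

8 into January → January 8.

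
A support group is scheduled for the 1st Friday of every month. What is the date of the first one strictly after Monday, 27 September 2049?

1 October 2049

September 2049 starts on a Wednesday, so its 1st Friday is 3 September 2049 (2 days in).
That is not after 27 September 2049, so look at October 2049.
October 2049 starts on a Friday, so its 1st Friday is 1 October 2049.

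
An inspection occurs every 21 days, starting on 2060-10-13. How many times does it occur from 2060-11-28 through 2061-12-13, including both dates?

Occurrences land 21·i days after 2060-10-13 for i = 0, 1, 2, …
2060-11-28 is 46 days after the start; 46 ÷ 21 = 2 remainder 4; since the remainder is 4, round up to i = 3. First occurrence in the window: #4 on 2060-12-15 (3×21 = 63 days in).
2061-12-13 is 426 days after the start; 426 ÷ 21 = 20 remainder 6. Last occurrence in the window: #21 on 2061-12-07.
Occurrences #4 through #21: 18 in total.

18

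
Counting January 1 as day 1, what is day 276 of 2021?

3 October 2021

January has 31 days (276 − 31 = 245 remain).
February has 28 days (245 − 28 = 217 remain).
March has 31 days (217 − 31 = 186 remain).
April has 30 days (186 − 30 = 156 remain).
May has 31 days (156 − 31 = 125 remain).
June has 30 days (125 − 30 = 95 remain).
July has 31 days (95 − 31 = 64 remain).
August has 31 days (64 − 31 = 33 remain).
September has 30 days (33 − 30 = 3 remain).
3 into October → October 3.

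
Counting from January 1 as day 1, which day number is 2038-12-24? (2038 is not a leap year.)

358

Days in months before December: 31 + 28 + 31 + 30 + 31 + 30 + 31 + 31 + 30 + 31 + 30 = 334.
Plus 24 days into December → day 358.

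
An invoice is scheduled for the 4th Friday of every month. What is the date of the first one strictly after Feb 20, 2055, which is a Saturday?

Feb 26, 2055

Feb 2055 starts on a Monday; its first Friday is the 5th, so the 4th Friday is the 26th — Feb 26, 2055.
Feb 26, 2055 is after Feb 20, 2055, so that is the next one.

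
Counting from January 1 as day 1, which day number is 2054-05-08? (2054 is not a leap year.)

Days in months before May: 31 + 28 + 31 + 30 = 120.
Plus 8 days into May → day 128.

128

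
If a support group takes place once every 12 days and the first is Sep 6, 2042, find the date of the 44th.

Feb 4, 2044

The 44th occurrence is 43 intervals after the first: 43 × 12 = 516 days after Sep 6, 2042.
Sep has 30 days — 24 days to the end of Sep leaves 492.
From end of Sep to end of 2042 is 92 days (400 left).
2043 has 365 days (35 left).
Jan has 31 days (4 left).
4 days into Feb → Feb 4, 2044.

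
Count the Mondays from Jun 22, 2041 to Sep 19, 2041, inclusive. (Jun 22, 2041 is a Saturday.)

13

Jun 22, 2041 is a Saturday; the first Monday on or after it is Jun 24, 2041 (2 days later).
From Jun 24, 2041 to Sep 19, 2041: 6 + 31 + 31 + 19 = 87 days (rest of Jun, Jul, Aug, Sep).
87 ÷ 7 = 12 full weeks with remainder 3, so 12 more Mondays after the first → 13.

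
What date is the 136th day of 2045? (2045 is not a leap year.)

January has 31 days (136 − 31 = 105 remain).
February has 28 days (105 − 28 = 77 remain).
March has 31 days (77 − 31 = 46 remain).
April has 30 days (46 − 30 = 16 remain).
16 into May → May 16.

May 16, 2045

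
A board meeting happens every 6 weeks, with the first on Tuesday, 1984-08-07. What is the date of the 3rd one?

The 3rd occurrence is 2 intervals after the first: 2 × 42 = 84 days after 1984-08-07.
August has 31 days — 24 days to the end of August leaves 60.
September has 30 days (30 left).
30 days into October → 1984-10-30.

1984-10-30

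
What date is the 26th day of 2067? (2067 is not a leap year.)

26 into January → January 26.

January 26, 2067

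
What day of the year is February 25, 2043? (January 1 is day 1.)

56

Days in months before February: 31 = 31.
Plus 25 days into February → day 56.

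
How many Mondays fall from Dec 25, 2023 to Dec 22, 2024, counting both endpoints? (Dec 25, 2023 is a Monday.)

52

Dec 25, 2023 is a Monday; the first Monday on or after it is Dec 25, 2023.
From Dec 25, 2023 to Dec 22, 2024: 6 + 357 = 363 days (rest of 2023, to Dec 22, 2024 in 2024).
363 ÷ 7 = 51 full weeks with remainder 6, so 51 more Mondays after the first → 52.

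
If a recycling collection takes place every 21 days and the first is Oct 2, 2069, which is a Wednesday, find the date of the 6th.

Jan 15, 2070

The 6th occurrence is 5 intervals after the first: 5 × 21 = 105 days after Oct 2, 2069.
Oct has 31 days — 29 days to the end of Oct leaves 76.
Nov has 30 days (46 left).
Dec has 31 days (15 left).
15 days into Jan → Jan 15, 2070.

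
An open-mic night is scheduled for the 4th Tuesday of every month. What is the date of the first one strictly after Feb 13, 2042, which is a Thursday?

Feb 25, 2042

Feb 2042 starts on a Saturday; its first Tuesday is the 4th, so the 4th Tuesday is the 25th — Feb 25, 2042.
Feb 25, 2042 is after Feb 13, 2042, so that is the next one.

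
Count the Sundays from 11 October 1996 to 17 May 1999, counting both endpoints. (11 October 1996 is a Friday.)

136

11 October 1996 is a Friday; the first Sunday on or after it is 13 October 1996 (2 days later).
From 13 October 1996 to 17 May 1999: 79 + 365 + 365 + 137 = 946 days (rest of 1996, 1997, 1998, to 17 May 1999 in 1999).
946 ÷ 7 = 135 full weeks with remainder 1, so 135 more Sundays after the first → 136.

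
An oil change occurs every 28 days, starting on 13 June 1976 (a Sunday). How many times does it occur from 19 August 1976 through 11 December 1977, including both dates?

Occurrences land 28·i days after 13 June 1976 for i = 0, 1, 2, …
19 August 1976 is 67 days after the start; 67 ÷ 28 = 2 remainder 11; since the remainder is 11, round up to i = 3. First occurrence in the window: #4 on 5 September 1976 (3×28 = 84 days in).
11 December 1977 is 546 days after the start; 546 ÷ 28 = 19 remainder 14. Last occurrence in the window: #20 on 27 November 1977.
Occurrences #4 through #20: 17 in total.

17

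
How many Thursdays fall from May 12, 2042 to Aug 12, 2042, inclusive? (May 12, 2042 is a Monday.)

13

May 12, 2042 is a Monday; the first Thursday on or after it is May 15, 2042 (3 days later).
From May 15, 2042 to Aug 12, 2042: 16 + 30 + 31 + 12 = 89 days (rest of May, Jun, Jul, Aug).
89 ÷ 7 = 12 full weeks with remainder 5, so 12 more Thursdays after the first → 13.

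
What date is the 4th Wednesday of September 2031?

The first Wednesday of September 2031 is September 3.
The 4th Wednesday is 3 weeks later: 3 + 21 = 24.

24 September 2031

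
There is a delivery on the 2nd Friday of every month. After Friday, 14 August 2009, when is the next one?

August 2009 starts on a Saturday; its first Friday is the 7th, so the 2nd Friday is the 14th — 14 August 2009.
That is not after 14 August 2009, so look at September 2009.
September 2009 starts on a Tuesday; its first Friday is the 4th, so the 2nd Friday is the 11th — 11 September 2009.

11 September 2009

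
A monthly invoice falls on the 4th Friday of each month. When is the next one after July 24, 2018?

July 2018 starts on a Sunday; its first Friday is the 6th, so the 4th Friday is the 27th — July 27, 2018.
July 27, 2018 is after July 24, 2018, so that is the next one.

July 27, 2018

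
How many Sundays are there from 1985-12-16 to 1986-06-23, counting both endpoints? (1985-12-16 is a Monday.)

27

1985-12-16 is a Monday; the first Sunday on or after it is 1985-12-22 (6 days later).
From 1985-12-22 to 1986-06-23: 9 + 31 + 28 + 31 + 30 + 31 + 23 = 183 days (rest of December, January, February, March, April, May, June).
183 ÷ 7 = 26 full weeks with remainder 1, so 26 more Sundays after the first → 27.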